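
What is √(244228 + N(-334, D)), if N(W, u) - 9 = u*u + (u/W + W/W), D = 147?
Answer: √29656778834/334 ≈ 515.60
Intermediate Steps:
N(W, u) = 10 + u² + u/W (N(W, u) = 9 + (u*u + (u/W + W/W)) = 9 + (u² + (u/W + 1)) = 9 + (u² + (1 + u/W)) = 9 + (1 + u² + u/W) = 10 + u² + u/W)
√(244228 + N(-334, D)) = √(244228 + (10 + 147² + 147/(-334))) = √(244228 + (10 + 21609 + 147*(-1/334))) = √(244228 + (10 + 21609 - 147/334)) = √(244228 + 7220599/334) = √(88792751/334) = √29656778834/334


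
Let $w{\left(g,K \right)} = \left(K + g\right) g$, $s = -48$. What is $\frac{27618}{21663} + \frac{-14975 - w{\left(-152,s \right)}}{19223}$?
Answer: $- \frac{150685937}{138809283} \approx -1.0856$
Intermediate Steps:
$w{\left(g,K \right)} = g \left(K + g\right)$
$\frac{27618}{21663} + \frac{-14975 - w{\left(-152,s \right)}}{19223} = \frac{27618}{21663} + \frac{-14975 - - 152 \left(-48 - 152\right)}{19223} = 27618 \cdot \frac{1}{21663} + \left(-14975 - \left(-152\right) \left(-200\right)\right) \frac{1}{19223} = \frac{9206}{7221} + \left(-14975 - 30400\right) \frac{1}{19223} = \frac{9206}{7221} - \frac{45375}{19223} = - \frac{150685937}{138809283}$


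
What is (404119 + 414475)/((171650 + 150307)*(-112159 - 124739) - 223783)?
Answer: -818594/76271193169 ≈ -1.0733e-5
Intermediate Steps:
(404119 + 414475)/((171650 + 150307)*(-112159 - 124739) - 223783) = 818594/(321957*(-236898) - 223783) = 818594/(-76270969386 - 223783) = 818594/(-76271193169) = 818594*(-1/76271193169) = -818594/76271193169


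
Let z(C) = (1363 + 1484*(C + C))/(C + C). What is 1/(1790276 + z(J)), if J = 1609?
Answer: 3218/5765885043 ≈ 5.5811e-7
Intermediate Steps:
z(C) = (1363 + 2968*C)/(2*C) (z(C) = (1363 + 1484*(2*C))/((2*C)) = (1363 + 2968*C)*(1/(2*C)) = (1363 + 2968*C)/(2*C))
1/(1790276 + z(J)) = 1/(1790276 + (1484 + (1363/2)/1609)) = 1/(1790276 + (1484 + (1363/2)*(1/1609))) = 1/(1790276 + (1484 + 1363/3218)) = 1/(1790276 + 4776875/3218) = 1/(5765885043/3218) = 3218/5765885043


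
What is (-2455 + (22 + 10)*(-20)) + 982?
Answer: -2113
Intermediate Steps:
(-2455 + (22 + 10)*(-20)) + 982 = (-2455 + 32*(-20)) + 982 = (-2455 - 640) + 982 = -3095 + 982 = -2113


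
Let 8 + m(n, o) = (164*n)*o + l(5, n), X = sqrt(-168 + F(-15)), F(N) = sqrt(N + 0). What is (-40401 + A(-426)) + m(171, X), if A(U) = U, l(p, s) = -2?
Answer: -40837 + 28044*sqrt(-168 + I*sqrt(15)) ≈ -36647.0 + 3.6352e+5*I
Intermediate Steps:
F(N) = sqrt(N)
X = sqrt(-168 + I*sqrt(15)) (X = sqrt(-168 + sqrt(-15)) = sqrt(-168 + I*sqrt(15)) ≈ 0.1494 + 12.962*I)
m(n, o) = -10 + 164*n*o (m(n, o) = -8 + ((164*n)*o - 2) = -8 + (164*n*o - 2) = -8 + (-2 + 164*n*o) = -10 + 164*n*o)
(-40401 + A(-426)) + m(171, X) = (-40401 - 426) + (-10 + 164*171*sqrt(-168 + I*sqrt(15))) = -40827 + (-10 + 28044*sqrt(-168 + I*sqrt(15))) = -40837 + 28044*sqrt(-168 + I*sqrt(15))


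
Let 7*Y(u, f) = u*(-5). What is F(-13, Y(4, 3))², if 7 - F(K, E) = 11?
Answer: 16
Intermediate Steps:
Y(u, f) = -5*u/7 (Y(u, f) = (u*(-5))/7 = (-5*u)/7 = -5*u/7)
F(K, E) = -4 (F(K, E) = 7 - 1*11 = 7 - 11 = -4)
F(-13, Y(4, 3))² = (-4)² = 16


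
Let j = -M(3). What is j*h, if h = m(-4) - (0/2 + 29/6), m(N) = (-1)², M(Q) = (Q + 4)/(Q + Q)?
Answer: 161/36 ≈ 4.4722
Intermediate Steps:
M(Q) = (4 + Q)/(2*Q) (M(Q) = (4 + Q)/((2*Q)) = (4 + Q)*(1/(2*Q)) = (4 + Q)/(2*Q))
j = -7/6 (j = -(4 + 3)/(2*3) = -7/(2*3) = -1*7/6 = -7/6 ≈ -1.1667)
m(N) = 1
h = -23/6 (h = 1 - (0/2 + 29/6) = 1 - (0*(½) + 29*(⅙)) = 1 - (0 + 29/6) = 1 - 1*29/6 = 1 - 29/6 = -23/6 ≈ -3.8333)
j*h = -7/6*(-23/6) = 161/36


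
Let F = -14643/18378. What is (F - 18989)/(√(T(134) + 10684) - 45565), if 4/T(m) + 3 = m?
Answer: 231461479542475/555376562026414 + 116331495*√5093018/277688281013207 ≈ 0.41771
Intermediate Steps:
T(m) = 4/(-3 + m)
F = -1627/2042 (F = -14643*1/18378 = -1627/2042 ≈ -0.79677)
(F - 18989)/(√(T(134) + 10684) - 45565) = (-1627/2042 - 18989)/(√(4/(-3 + 134) + 10684) - 45565) = -38777165/(2042*(√(4/131 + 10684) - 45565)) = -38777165/(2042*(√(1399608/131) - 45565)) = -38777165/(2042*(6*√5093018/131 - 45565)) = -38777165/(2042*(-45565 + 6*√5093018/131))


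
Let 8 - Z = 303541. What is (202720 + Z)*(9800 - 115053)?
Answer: 10610870689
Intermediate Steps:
Z = -303533 (Z = 8 - 1*303541 = 8 - 303541 = -303533)
(202720 + Z)*(9800 - 115053) = (202720 - 303533)*(9800 - 115053) = -100813*(-105253) = 10610870689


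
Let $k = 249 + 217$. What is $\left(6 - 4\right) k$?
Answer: $932$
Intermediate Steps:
$k = 466$
$\left(6 - 4\right) k = \left(6 - 4\right) 466 = 2 \cdot 466 = 932$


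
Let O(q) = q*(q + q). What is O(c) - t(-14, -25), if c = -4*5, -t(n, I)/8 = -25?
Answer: 600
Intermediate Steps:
t(n, I) = 200 (t(n, I) = -8*(-25) = 200)
c = -20
O(q) = 2*q**2 (O(q) = q*(2*q) = 2*q**2)
O(c) - t(-14, -25) = 2*(-20)**2 - 1*200 = 2*400 - 200 = 800 - 200 = 600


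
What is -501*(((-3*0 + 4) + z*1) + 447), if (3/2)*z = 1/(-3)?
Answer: -677519/3 ≈ -2.2584e+5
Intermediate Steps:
z = -2/9 (z = (2/3)/(-3) = (2/3)*(-1/3) = -2/9 ≈ -0.22222)
-501*(((-3*0 + 4) + z*1) + 447) = -501*(((-3*0 + 4) - 2/9*1) + 447) = -501*(((0 + 4) - 2/9) + 447) = -501*((4 - 2/9) + 447) = -501*(34/9 + 447) = -501*4057/9 = -677519/3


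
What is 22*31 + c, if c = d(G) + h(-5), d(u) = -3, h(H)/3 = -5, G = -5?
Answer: 664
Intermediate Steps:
h(H) = -15 (h(H) = 3*(-5) = -15)
c = -18 (c = -3 - 15 = -18)
22*31 + c = 22*31 - 18 = 682 - 18 = 664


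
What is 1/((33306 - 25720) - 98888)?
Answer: -1/91302 ≈ -1.0953e-5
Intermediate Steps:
1/((33306 - 25720) - 98888) = 1/(7586 - 98888) = 1/(-91302) = -1/91302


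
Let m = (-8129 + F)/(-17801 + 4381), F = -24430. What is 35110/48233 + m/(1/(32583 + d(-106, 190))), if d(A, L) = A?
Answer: 51002944584019/647286860 ≈ 78795.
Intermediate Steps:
m = 32559/13420 (m = (-8129 - 24430)/(-17801 + 4381) = -32559/(-13420) = -32559*(-1/13420) = 32559/13420 ≈ 2.4262)
35110/48233 + m/(1/(32583 + d(-106, 190))) = 35110/48233 + 32559/(13420*(1/(32583 - 106))) = 35110*(1/48233) + 32559/(13420*(1/32477)) = 35110/48233 + 32559/(13420*(1/32477)) = 35110/48233 + (32559/13420)*32477 = 35110/48233 + 1057418643/13420 = 51002944584019/647286860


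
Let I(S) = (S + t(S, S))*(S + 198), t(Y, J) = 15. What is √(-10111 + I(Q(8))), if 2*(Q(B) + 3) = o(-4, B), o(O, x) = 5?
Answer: 3*I*√3221/2 ≈ 85.131*I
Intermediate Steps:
Q(B) = -½ (Q(B) = -3 + (½)*5 = -3 + 5/2 = -½)
I(S) = (15 + S)*(198 + S) (I(S) = (S + 15)*(S + 198) = (15 + S)*(198 + S))
√(-10111 + I(Q(8))) = √(-10111 + (2970 + (-½)² + 213*(-½))) = √(-10111 + (2970 + ¼ - 213/2)) = √(-10111 + 11455/4) = √(-28989/4) = 3*I*√3221/2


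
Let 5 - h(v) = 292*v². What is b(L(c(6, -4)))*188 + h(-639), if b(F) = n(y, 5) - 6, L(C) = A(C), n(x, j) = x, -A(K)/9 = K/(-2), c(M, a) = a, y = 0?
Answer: -119230855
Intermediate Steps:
A(K) = 9*K/2 (A(K) = -9*K/(-2) = -9*K*(-1)/2 = -(-9)*K/2 = 9*K/2)
L(C) = 9*C/2
b(F) = -6 (b(F) = 0 - 6 = -6)
h(v) = 5 - 292*v²
b(L(c(6, -4)))*188 + h(-639) = -6*188 + (5 - 292*(-639)²) = -1128 + (5 - 292*408321) = -1128 + (5 - 119229732) = -1128 - 119229727 = -119230855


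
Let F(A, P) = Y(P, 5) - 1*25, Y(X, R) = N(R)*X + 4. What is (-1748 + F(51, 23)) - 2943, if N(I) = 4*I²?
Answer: -2412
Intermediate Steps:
Y(X, R) = 4 + 4*X*R² (Y(X, R) = (4*R²)*X + 4 = 4*X*R² + 4 = 4 + 4*X*R²)
F(A, P) = -21 + 100*P (F(A, P) = (4 + 4*P*5²) - 1*25 = (4 + 4*P*25) - 25 = (4 + 100*P) - 25 = -21 + 100*P)
(-1748 + F(51, 23)) - 2943 = (-1748 + (-21 + 100*23)) - 2943 = (-1748 + (-21 + 2300)) - 2943 = (-1748 + 2279) - 2943 = 531 - 2943 = -2412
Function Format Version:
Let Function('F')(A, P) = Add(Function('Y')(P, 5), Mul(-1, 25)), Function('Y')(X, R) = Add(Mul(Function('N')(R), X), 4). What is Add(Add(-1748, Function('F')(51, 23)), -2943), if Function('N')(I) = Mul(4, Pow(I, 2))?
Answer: -2412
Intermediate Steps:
Function('Y')(X, R) = Add(4, Mul(4, X, Pow(R, 2))) (Function('Y')(X, R) = Add(Mul(Mul(4, Pow(R, 2)), X), 4) = Add(Mul(4, X, Pow(R, 2)), 4) = Add(4, Mul(4, X, Pow(R, 2))))
Function('F')(A, P) = Add(-21, Mul(100, P)) (Function('F')(A, P) = Add(Add(4, Mul(4, P, Pow(5, 2))), Mul(-1, 25)) = Add(Add(4, Mul(4, P, 25)), -25) = Add(Add(4, Mul(100, P)), -25) = Add(-21, Mul(100, P)))
Add(Add(-1748, Function('F')(51, 23)), -2943) = Add(Add(-1748, Add(-21, Mul(100, 23))), -2943) = Add(Add(-1748, Add(-21, 2300)), -2943) = Add(Add(-1748, 2279), -2943) = Add(531, -2943) = -2412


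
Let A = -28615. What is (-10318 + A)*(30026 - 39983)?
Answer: 387655881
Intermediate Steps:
(-10318 + A)*(30026 - 39983) = (-10318 - 28615)*(30026 - 39983) = -38933*(-9957) = 387655881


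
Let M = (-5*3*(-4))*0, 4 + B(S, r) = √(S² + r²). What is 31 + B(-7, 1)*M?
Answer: 31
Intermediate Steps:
B(S, r) = -4 + √(S² + r²)
M = 0 (M = -15*(-4)*0 = 60*0 = 0)
31 + B(-7, 1)*M = 31 + (-4 + √((-7)² + 1²))*0 = 31 + (-4 + √(49 + 1))*0 = 31 + (-4 + √50)*0 = 31 + (-4 + 5*√2)*0 = 31 + 0 = 31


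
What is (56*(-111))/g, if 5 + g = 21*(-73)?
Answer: 3108/769 ≈ 4.0416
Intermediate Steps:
g = -1538 (g = -5 + 21*(-73) = -5 - 1533 = -1538)
(56*(-111))/g = (56*(-111))/(-1538) = -6216*(-1/1538) = 3108/769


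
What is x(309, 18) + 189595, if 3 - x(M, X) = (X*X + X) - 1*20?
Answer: 189276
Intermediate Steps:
x(M, X) = 23 - X - X² (x(M, X) = 3 - ((X*X + X) - 1*20) = 3 - ((X² + X) - 20) = 3 - ((X + X²) - 20) = 3 - (-20 + X + X²) = 3 + (20 - X - X²) = 23 - X - X²)
x(309, 18) + 189595 = (23 - 1*18 - 1*18²) + 189595 = (23 - 18 - 1*324) + 189595 = (23 - 18 - 324) + 189595 = -319 + 189595 = 189276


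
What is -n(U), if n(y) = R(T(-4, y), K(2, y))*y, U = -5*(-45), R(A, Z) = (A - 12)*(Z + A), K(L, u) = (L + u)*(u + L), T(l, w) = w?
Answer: -2480310450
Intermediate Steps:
K(L, u) = (L + u)² (K(L, u) = (L + u)*(L + u) = (L + u)²)
R(A, Z) = (-12 + A)*(A + Z)
U = 225
n(y) = y*(y² - 12*y - 12*(2 + y)² + y*(2 + y)²) (n(y) = (y² - 12*y - 12*(2 + y)² + y*(2 + y)²)*y = y*(y² - 12*y - 12*(2 + y)² + y*(2 + y)²))
-n(U) = -225*(-48 + 225³ - 56*225 - 7*225²) = -225*(-48 + 11390625 - 12600 - 7*50625) = -225*(-48 + 11390625 - 12600 - 354375) = -225*11023602 = -1*2480310450 = -2480310450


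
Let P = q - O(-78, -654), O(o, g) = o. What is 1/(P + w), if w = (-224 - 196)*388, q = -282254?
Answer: -1/445136 ≈ -2.2465e-6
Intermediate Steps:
P = -282176 (P = -282254 - 1*(-78) = -282254 + 78 = -282176)
w = -162960 (w = -420*388 = -162960)
1/(P + w) = 1/(-282176 - 162960) = 1/(-445136) = -1/445136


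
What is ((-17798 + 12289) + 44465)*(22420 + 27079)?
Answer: 1928283044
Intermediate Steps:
((-17798 + 12289) + 44465)*(22420 + 27079) = (-5509 + 44465)*49499 = 38956*49499 = 1928283044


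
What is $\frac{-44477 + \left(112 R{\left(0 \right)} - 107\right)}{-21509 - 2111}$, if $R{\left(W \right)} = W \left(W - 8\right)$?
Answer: $\frac{11146}{5905} \approx 1.8876$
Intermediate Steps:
$R{\left(W \right)} = W \left(-8 + W\right)$
$\frac{-44477 + \left(112 R{\left(0 \right)} - 107\right)}{-21509 - 2111} = \frac{-44477 - \left(107 - 112 \cdot 0 \left(-8 + 0\right)\right)}{-21509 - 2111} = \frac{-44477 - \left(107 - 112 \cdot 0 \left(-8\right)\right)}{-23620} = \left(-44477 + \left(112 \cdot 0 - 107\right)\right) \left(- \frac{1}{23620}\right) = \left(-44477 + \left(0 - 107\right)\right) \left(- \frac{1}{23620}\right) = \left(-44477 - 107\right) \left(- \frac{1}{23620}\right) = \left(-44584\right) \left(- \frac{1}{23620}\right) = \frac{11146}{5905}$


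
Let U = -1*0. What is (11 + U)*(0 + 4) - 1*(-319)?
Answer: 363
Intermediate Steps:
U = 0
(11 + U)*(0 + 4) - 1*(-319) = (11 + 0)*(0 + 4) - 1*(-319) = 11*4 + 319 = 44 + 319 = 363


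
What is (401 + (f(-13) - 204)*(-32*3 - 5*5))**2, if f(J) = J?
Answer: 710648964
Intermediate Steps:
(401 + (f(-13) - 204)*(-32*3 - 5*5))**2 = (401 + (-13 - 204)*(-32*3 - 5*5))**2 = (401 - 217*(-96 - 25))**2 = (401 - 217*(-121))**2 = (401 + 26257)**2 = 26658**2 = 710648964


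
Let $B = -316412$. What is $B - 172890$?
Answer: $-489302$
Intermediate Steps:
$B - 172890 = -316412 - 172890 = -489302$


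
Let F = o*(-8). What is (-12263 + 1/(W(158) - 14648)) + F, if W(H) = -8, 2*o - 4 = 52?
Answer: -183009473/14656 ≈ -12487.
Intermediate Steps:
o = 28 (o = 2 + (½)*52 = 2 + 26 = 28)
F = -224 (F = 28*(-8) = -224)
(-12263 + 1/(W(158) - 14648)) + F = (-12263 + 1/(-8 - 14648)) - 224 = (-12263 + 1/(-14656)) - 224 = (-12263 - 1/14656) - 224 = -179726529/14656 - 224 = -183009473/14656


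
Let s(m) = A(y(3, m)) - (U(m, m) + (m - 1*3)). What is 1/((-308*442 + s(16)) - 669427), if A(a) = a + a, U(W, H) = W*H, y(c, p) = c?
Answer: -1/805826 ≈ -1.2410e-6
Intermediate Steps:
U(W, H) = H*W
A(a) = 2*a
s(m) = 9 - m - m² (s(m) = 2*3 - (m*m + (m - 1*3)) = 6 - (m² + (m - 3)) = 6 - (m² + (-3 + m)) = 6 - (-3 + m + m²) = 6 + (3 - m - m²) = 9 - m - m²)
1/((-308*442 + s(16)) - 669427) = 1/((-308*442 + (9 - 1*16 - 1*16²)) - 669427) = 1/((-136136 + (9 - 16 - 1*256)) - 669427) = 1/((-136136 + (9 - 16 - 256)) - 669427) = 1/((-136136 - 263) - 669427) = 1/(-136399 - 669427) = 1/(-805826) = -1/805826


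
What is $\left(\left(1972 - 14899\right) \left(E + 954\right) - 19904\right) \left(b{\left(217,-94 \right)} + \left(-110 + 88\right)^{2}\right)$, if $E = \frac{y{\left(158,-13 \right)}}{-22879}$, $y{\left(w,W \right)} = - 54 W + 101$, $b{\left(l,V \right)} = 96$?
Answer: $- \frac{163906272711860}{22879} \approx -7.1641 \cdot 10^{9}$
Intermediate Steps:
$y{\left(w,W \right)} = 101 - 54 W$
$E = - \frac{803}{22879}$ ($E = \frac{101 - -702}{-22879} = \left(101 + 702\right) \left(- \frac{1}{22879}\right) = 803 \left(- \frac{1}{22879}\right) = - \frac{803}{22879} \approx -0.035098$)
$\left(\left(1972 - 14899\right) \left(E + 954\right) - 19904\right) \left(b{\left(217,-94 \right)} + \left(-110 + 88\right)^{2}\right) = \left(\left(1972 - 14899\right) \left(- \frac{803}{22879} + 954\right) - 19904\right) \left(96 + \left(-110 + 88\right)^{2}\right) = \left(\left(-12927\right) \frac{21825763}{22879} - 19904\right) \left(96 + \left(-22\right)^{2}\right) = \left(- \frac{282141638301}{22879} - 19904\right) \left(96 + 484\right) = \left(- \frac{282597021917}{22879}\right) 580 = - \frac{163906272711860}{22879}$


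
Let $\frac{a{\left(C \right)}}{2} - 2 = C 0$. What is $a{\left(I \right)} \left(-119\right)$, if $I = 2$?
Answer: $-476$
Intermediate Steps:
$a{\left(C \right)} = 4$ ($a{\left(C \right)} = 4 + 2 C 0 = 4 + 2 \cdot 0 = 4 + 0 = 4$)
$a{\left(I \right)} \left(-119\right) = 4 \left(-119\right) = -476$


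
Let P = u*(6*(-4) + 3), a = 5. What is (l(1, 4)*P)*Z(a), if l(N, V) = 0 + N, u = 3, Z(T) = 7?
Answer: -441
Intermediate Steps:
l(N, V) = N
P = -63 (P = 3*(6*(-4) + 3) = 3*(-24 + 3) = 3*(-21) = -63)
(l(1, 4)*P)*Z(a) = (1*(-63))*7 = -63*7 = -441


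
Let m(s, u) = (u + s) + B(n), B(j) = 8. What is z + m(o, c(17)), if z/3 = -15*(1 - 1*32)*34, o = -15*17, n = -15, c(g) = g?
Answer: 47200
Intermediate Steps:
o = -255
z = 47430 (z = 3*(-15*(1 - 1*32)*34) = 3*(-15*(1 - 32)*34) = 3*(-15*(-31)*34) = 3*(465*34) = 3*15810 = 47430)
m(s, u) = 8 + s + u (m(s, u) = (u + s) + 8 = (s + u) + 8 = 8 + s + u)
z + m(o, c(17)) = 47430 + (8 - 255 + 17) = 47430 - 230 = 47200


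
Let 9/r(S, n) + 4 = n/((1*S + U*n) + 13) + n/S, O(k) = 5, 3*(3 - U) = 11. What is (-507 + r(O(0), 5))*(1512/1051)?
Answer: -10032120/13663 ≈ -734.25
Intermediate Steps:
U = -⅔ (U = 3 - ⅓*11 = 3 - 11/3 = -⅔ ≈ -0.66667)
r(S, n) = 9/(-4 + n/S + n/(13 + S - 2*n/3)) (r(S, n) = 9/(-4 + (n/((1*S - 2*n/3) + 13) + n/S)) = 9/(-4 + (n/((S - 2*n/3) + 13) + n/S)) = 9/(-4 + (n/(13 + S - 2*n/3) + n/S)) = 9/(-4 + (n/S + n/(13 + S - 2*n/3))) = 9/(-4 + n/S + n/(13 + S - 2*n/3)))
(-507 + r(O(0), 5))*(1512/1051) = (-507 + 9*5*(-39 - 3*5 + 2*5)/(-39*5 + 2*5² + 12*5² + 156*5 - 14*5*5))*(1512/1051) = (-507 + 9*5*(-39 - 15 + 10)/(-195 + 2*25 + 12*25 + 780 - 350))*(1512*(1/1051)) = (-507 + 9*5*(-44)/(-195 + 50 + 300 + 780 - 350))*(1512/1051) = (-507 + 9*5*(-44)/585)*(1512/1051) = (-507 + 9*5*(1/585)*(-44))*(1512/1051) = (-507 - 44/13)*(1512/1051) = -6635/13*1512/1051 = -10032120/13663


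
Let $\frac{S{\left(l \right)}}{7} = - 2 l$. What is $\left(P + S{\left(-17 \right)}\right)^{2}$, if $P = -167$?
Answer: $5041$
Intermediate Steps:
$S{\left(l \right)} = - 14 l$ ($S{\left(l \right)} = 7 \left(- 2 l\right) = - 14 l$)
$\left(P + S{\left(-17 \right)}\right)^{2} = \left(-167 - -238\right)^{2} = \left(-167 + 238\right)^{2} = 71^{2} = 5041$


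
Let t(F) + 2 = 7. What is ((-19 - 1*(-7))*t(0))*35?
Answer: -2100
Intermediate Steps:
t(F) = 5 (t(F) = -2 + 7 = 5)
((-19 - 1*(-7))*t(0))*35 = ((-19 - 1*(-7))*5)*35 = ((-19 + 7)*5)*35 = -12*5*35 = -60*35 = -2100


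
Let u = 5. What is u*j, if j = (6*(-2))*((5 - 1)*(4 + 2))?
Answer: -1440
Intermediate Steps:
j = -288 (j = -48*6 = -12*24 = -288)
u*j = 5*(-288) = -1440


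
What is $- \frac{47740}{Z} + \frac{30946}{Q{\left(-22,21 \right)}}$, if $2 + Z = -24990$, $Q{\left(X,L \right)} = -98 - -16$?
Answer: $- \frac{8744179}{23288} \approx -375.48$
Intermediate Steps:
$Q{\left(X,L \right)} = -82$ ($Q{\left(X,L \right)} = -98 + 16 = -82$)
$Z = -24992$ ($Z = -2 - 24990 = -24992$)
$- \frac{47740}{Z} + \frac{30946}{Q{\left(-22,21 \right)}} = - \frac{47740}{-24992} + \frac{30946}{-82} = \left(-47740\right) \left(- \frac{1}{24992}\right) + 30946 \left(- \frac{1}{82}\right) = \frac{1085}{568} - \frac{15473}{41} = - \frac{8744179}{23288}$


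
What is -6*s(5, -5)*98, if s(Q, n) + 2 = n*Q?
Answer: 15876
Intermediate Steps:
s(Q, n) = -2 + Q*n (s(Q, n) = -2 + n*Q = -2 + Q*n)
-6*s(5, -5)*98 = -6*(-2 + 5*(-5))*98 = -6*(-2 - 25)*98 = -6*(-27)*98 = 162*98 = 15876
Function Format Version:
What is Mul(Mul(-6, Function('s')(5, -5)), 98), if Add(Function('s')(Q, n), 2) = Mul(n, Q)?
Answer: 15876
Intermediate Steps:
Function('s')(Q, n) = Add(-2, Mul(Q, n)) (Function('s')(Q, n) = Add(-2, Mul(n, Q)) = Add(-2, Mul(Q, n)))
Mul(Mul(-6, Function('s')(5, -5)), 98) = Mul(Mul(-6, Add(-2, Mul(5, -5))), 98) = Mul(Mul(-6, Add(-2, -25)), 98) = Mul(Mul(-6, -27), 98) = Mul(162, 98) = 15876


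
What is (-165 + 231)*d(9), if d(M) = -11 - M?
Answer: -1320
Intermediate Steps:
(-165 + 231)*d(9) = (-165 + 231)*(-11 - 1*9) = 66*(-11 - 9) = 66*(-20) = -1320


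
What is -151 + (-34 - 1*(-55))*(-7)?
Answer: -298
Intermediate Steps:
-151 + (-34 - 1*(-55))*(-7) = -151 + (-34 + 55)*(-7) = -151 + 21*(-7) = -151 - 147 = -298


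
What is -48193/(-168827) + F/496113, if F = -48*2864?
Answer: 233396155/27919089817 ≈ 0.0083597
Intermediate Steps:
F = -137472
-48193/(-168827) + F/496113 = -48193/(-168827) - 137472/496113 = -48193*(-1/168827) - 137472*1/496113 = 48193/168827 - 45824/165371 = 233396155/27919089817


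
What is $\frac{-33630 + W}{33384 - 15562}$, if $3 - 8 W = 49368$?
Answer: $- \frac{318405}{142576} \approx -2.2332$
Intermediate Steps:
$W = - \frac{49365}{8}$ ($W = \frac{3}{8} - 6171 = - \frac{49365}{8} \approx -6170.6$)
$\frac{-33630 + W}{33384 - 15562} = \frac{-33630 - \frac{49365}{8}}{33384 - 15562} = - \frac{318405}{8 \cdot 17822} = \left(- \frac{318405}{8}\right) \frac{1}{17822} = - \frac{318405}{142576}$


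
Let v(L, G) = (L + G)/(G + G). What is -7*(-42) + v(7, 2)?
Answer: 1185/4 ≈ 296.25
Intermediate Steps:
v(L, G) = (G + L)/(2*G) (v(L, G) = (G + L)/((2*G)) = (G + L)*(1/(2*G)) = (G + L)/(2*G))
-7*(-42) + v(7, 2) = -7*(-42) + (½)*(2 + 7)/2 = 294 + (½)*(½)*9 = 294 + 9/4 = 1185/4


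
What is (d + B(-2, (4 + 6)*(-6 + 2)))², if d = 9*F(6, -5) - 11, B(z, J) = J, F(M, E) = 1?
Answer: 1764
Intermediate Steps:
d = -2 (d = 9*1 - 11 = 9 - 11 = -2)
(d + B(-2, (4 + 6)*(-6 + 2)))² = (-2 + (4 + 6)*(-6 + 2))² = (-2 + 10*(-4))² = (-2 - 40)² = (-42)² = 1764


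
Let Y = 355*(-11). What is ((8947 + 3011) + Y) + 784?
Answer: 8837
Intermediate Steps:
Y = -3905
((8947 + 3011) + Y) + 784 = ((8947 + 3011) - 3905) + 784 = (11958 - 3905) + 784 = 8053 + 784 = 8837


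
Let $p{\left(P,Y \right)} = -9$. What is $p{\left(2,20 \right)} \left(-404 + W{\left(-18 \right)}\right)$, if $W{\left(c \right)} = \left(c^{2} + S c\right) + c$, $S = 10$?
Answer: $2502$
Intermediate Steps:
$W{\left(c \right)} = c^{2} + 11 c$ ($W{\left(c \right)} = \left(c^{2} + 10 c\right) + c = c^{2} + 11 c$)
$p{\left(2,20 \right)} \left(-404 + W{\left(-18 \right)}\right) = - 9 \left(-404 - 18 \left(11 - 18\right)\right) = - 9 \left(-404 - -126\right) = - 9 \left(-404 + 126\right) = \left(-9\right) \left(-278\right) = 2502$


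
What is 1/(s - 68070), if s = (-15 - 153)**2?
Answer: -1/39846 ≈ -2.5097e-5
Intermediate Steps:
s = 28224 (s = (-168)**2 = 28224)
1/(s - 68070) = 1/(28224 - 68070) = 1/(-39846) = -1/39846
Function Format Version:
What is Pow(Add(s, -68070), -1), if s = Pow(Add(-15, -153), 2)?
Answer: Rational(-1, 39846) ≈ -2.5097e-5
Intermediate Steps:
s = 28224 (s = Pow(-168, 2) = 28224)
Pow(Add(s, -68070), -1) = Pow(Add(28224, -68070), -1) = Pow(-39846, -1) = Rational(-1, 39846)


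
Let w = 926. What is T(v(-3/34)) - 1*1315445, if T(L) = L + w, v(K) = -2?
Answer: -1314521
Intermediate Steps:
T(L) = 926 + L (T(L) = L + 926 = 926 + L)
T(v(-3/34)) - 1*1315445 = (926 - 2) - 1*1315445 = 924 - 1315445 = -1314521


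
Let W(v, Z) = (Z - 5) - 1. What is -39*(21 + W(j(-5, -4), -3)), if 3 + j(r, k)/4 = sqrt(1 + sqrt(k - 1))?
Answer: -468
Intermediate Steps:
j(r, k) = -12 + 4*sqrt(1 + sqrt(-1 + k)) (j(r, k) = -12 + 4*sqrt(1 + sqrt(k - 1)) = -12 + 4*sqrt(1 + sqrt(-1 + k)))
W(v, Z) = -6 + Z (W(v, Z) = (-5 + Z) - 1 = -6 + Z)
-39*(21 + W(j(-5, -4), -3)) = -39*(21 + (-6 - 3)) = -39*(21 - 9) = -39*12 = -468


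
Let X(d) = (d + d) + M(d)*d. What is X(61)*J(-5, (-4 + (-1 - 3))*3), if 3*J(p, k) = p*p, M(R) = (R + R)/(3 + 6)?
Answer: 213500/27 ≈ 7907.4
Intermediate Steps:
M(R) = 2*R/9 (M(R) = (2*R)/9 = (2*R)*(1/9) = 2*R/9)
J(p, k) = p**2/3 (J(p, k) = (p*p)/3 = p**2/3)
X(d) = 2*d + 2*d**2/9 (X(d) = (d + d) + (2*d/9)*d = 2*d + 2*d**2/9)
X(61)*J(-5, (-4 + (-1 - 3))*3) = ((2/9)*61*(9 + 61))*((1/3)*(-5)**2) = ((2/9)*61*70)*((1/3)*25) = (8540/9)*(25/3) = 213500/27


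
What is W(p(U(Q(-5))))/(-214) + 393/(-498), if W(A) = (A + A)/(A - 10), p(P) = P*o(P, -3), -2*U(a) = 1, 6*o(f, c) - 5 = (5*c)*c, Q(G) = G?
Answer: -239119/301954 ≈ -0.79191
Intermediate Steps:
o(f, c) = ⅚ + 5*c²/6 (o(f, c) = ⅚ + ((5*c)*c)/6 = ⅚ + (5*c²)/6 = ⅚ + 5*c²/6)
U(a) = -½ (U(a) = -½*1 = -½)
p(P) = 25*P/3 (p(P) = P*(⅚ + (⅚)*(-3)²) = P*(⅚ + (⅚)*9) = P*(⅚ + 15/2) = P*(25/3) = 25*P/3)
W(A) = 2*A/(-10 + A) (W(A) = (2*A)/(-10 + A) = 2*A/(-10 + A))
W(p(U(Q(-5))))/(-214) + 393/(-498) = (2*((25/3)*(-½))/(-10 + (25/3)*(-½)))/(-214) + 393/(-498) = (2*(-25/6)/(-10 - 25/6))*(-1/214) + 393*(-1/498) = (2*(-25/6)/(-85/6))*(-1/214) - 131/166 = (2*(-25/6)*(-6/85))*(-1/214) - 131/166 = (10/17)*(-1/214) - 131/166 = -5/1819 - 131/166 = -239119/301954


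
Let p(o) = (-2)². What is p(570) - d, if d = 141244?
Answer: -141240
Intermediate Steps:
p(o) = 4
p(570) - d = 4 - 1*141244 = 4 - 141244 = -141240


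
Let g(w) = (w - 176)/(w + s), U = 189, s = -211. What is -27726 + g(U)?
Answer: -609985/22 ≈ -27727.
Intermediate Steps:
g(w) = (-176 + w)/(-211 + w) (g(w) = (w - 176)/(w - 211) = (-176 + w)/(-211 + w))
-27726 + g(U) = -27726 + (-176 + 189)/(-211 + 189) = -27726 + 13/(-22) = -27726 - 1/22*13 = -27726 - 13/22 = -609985/22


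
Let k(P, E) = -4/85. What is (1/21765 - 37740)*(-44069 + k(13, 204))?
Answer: 1025632790666677/616675 ≈ 1.6632e+9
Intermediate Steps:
k(P, E) = -4/85 (k(P, E) = -4*1/85 = -4/85)
(1/21765 - 37740)*(-44069 + k(13, 204)) = (1/21765 - 37740)*(-44069 - 4/85) = (1/21765 - 37740)*(-3745869/85) = -821411099/21765*(-3745869/85) = 1025632790666677/616675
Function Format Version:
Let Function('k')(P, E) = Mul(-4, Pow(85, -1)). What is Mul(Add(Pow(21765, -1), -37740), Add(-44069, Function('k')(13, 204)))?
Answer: Rational(1025632790666677, 616675) ≈ 1.6632e+9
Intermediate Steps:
Function('k')(P, E) = Rational(-4, 85) (Function('k')(P, E) = Mul(-4, Rational(1, 85)) = Rational(-4, 85))
Mul(Add(Pow(21765, -1), -37740), Add(-44069, Function('k')(13, 204))) = Mul(Add(Pow(21765, -1), -37740), Add(-44069, Rational(-4, 85))) = Mul(Add(Rational(1, 21765), -37740), Rational(-3745869, 85)) = Mul(Rational(-821411099, 21765), Rational(-3745869, 85)) = Rational(1025632790666677, 616675)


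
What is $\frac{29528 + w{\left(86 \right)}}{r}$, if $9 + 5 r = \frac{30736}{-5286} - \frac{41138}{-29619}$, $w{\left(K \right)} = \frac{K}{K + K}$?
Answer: $- \frac{7705266891615}{700669474} \approx -10997.0$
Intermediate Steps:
$w{\left(K \right)} = \frac{1}{2}$ ($w{\left(K \right)} = \frac{K}{2 K} = K \frac{1}{2 K} = \frac{1}{2}$)
$r = - \frac{350334737}{130471695}$ ($r = - \frac{9}{5} + \frac{\frac{30736}{-5286} - \frac{41138}{-29619}}{5} = - \frac{9}{5} + \frac{30736 \left(- \frac{1}{5286}\right) - - \frac{41138}{29619}}{5} = - \frac{9}{5} + \frac{- \frac{15368}{2643} + \frac{41138}{29619}}{5} = - \frac{9}{5} + \frac{1}{5} \left(- \frac{115485686}{26094339}\right) = - \frac{9}{5} - \frac{115485686}{130471695} = - \frac{350334737}{130471695} \approx -2.6851$)
$\frac{29528 + w{\left(86 \right)}}{r} = \frac{29528 + \frac{1}{2}}{- \frac{350334737}{130471695}} = \frac{59057}{2} \left(- \frac{130471695}{350334737}\right) = - \frac{7705266891615}{700669474}$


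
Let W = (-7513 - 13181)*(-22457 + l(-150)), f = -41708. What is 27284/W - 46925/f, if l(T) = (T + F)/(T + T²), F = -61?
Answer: 81236197499979525/72200799767281612 ≈ 1.1251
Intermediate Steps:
l(T) = (-61 + T)/(T + T²) (l(T) = (T - 61)/(T + T²) = (-61 + T)/(T + T²))
W = 1731101941289/3725 (W = (-7513 - 13181)*(-22457 + (-61 - 150)/((-150)*(1 - 150))) = -20694*(-22457 - 1/150*(-211)/(-149)) = -20694*(-22457 - 1/150*(-1/149)*(-211)) = -20694*(-22457 - 211/22350) = -20694*(-501914161/22350) = 1731101941289/3725 ≈ 4.6473e+8)
27284/W - 46925/f = 27284/(1731101941289/3725) - 46925/(-41708) = 27284*(3725/1731101941289) - 46925*(-1/41708) = 101632900/1731101941289 + 46925/41708 = 81236197499979525/72200799767281612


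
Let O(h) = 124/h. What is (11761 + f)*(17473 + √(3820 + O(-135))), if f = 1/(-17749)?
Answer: 3647418648324/17749 + 2365787864*√6690/266235 ≈ 2.0623e+8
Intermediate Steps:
f = -1/17749 ≈ -5.6341e-5
(11761 + f)*(17473 + √(3820 + O(-135))) = (11761 - 1/17749)*(17473 + √(3820 + 124/(-135))) = 208745988*(17473 + √(3820 + 124*(-1/135)))/17749 = 208745988*(17473 + √(3820 - 124/135))/17749 = 208745988*(17473 + √(515576/135))/17749 = 208745988*(17473 + 34*√6690/45)/17749 = 3647418648324/17749 + 2365787864*√6690/266235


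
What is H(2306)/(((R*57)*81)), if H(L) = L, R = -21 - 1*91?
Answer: -1153/258552 ≈ -0.0044594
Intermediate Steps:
R = -112 (R = -21 - 91 = -112)
H(2306)/(((R*57)*81)) = 2306/((-112*57*81)) = 2306/((-6384*81)) = 2306/(-517104) = 2306*(-1/517104) = -1153/258552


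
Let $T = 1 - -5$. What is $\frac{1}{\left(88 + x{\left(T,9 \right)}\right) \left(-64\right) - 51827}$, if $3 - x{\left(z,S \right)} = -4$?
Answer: $- \frac{1}{57907} \approx -1.7269 \cdot 10^{-5}$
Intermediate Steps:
$T = 6$ ($T = 1 + 5 = 6$)
$x{\left(z,S \right)} = 7$ ($x{\left(z,S \right)} = 3 - -4 = 3 + 4 = 7$)
$\frac{1}{\left(88 + x{\left(T,9 \right)}\right) \left(-64\right) - 51827} = \frac{1}{\left(88 + 7\right) \left(-64\right) - 51827} = \frac{1}{95 \left(-64\right) - 51827} = \frac{1}{-6080 - 51827} = \frac{1}{-57907} = - \frac{1}{57907}$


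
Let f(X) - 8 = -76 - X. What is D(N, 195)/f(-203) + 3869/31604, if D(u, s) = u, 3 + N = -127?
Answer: -717241/853308 ≈ -0.84054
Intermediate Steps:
N = -130 (N = -3 - 127 = -130)
f(X) = -68 - X (f(X) = 8 + (-76 - X) = -68 - X)
D(N, 195)/f(-203) + 3869/31604 = -130/(-68 - 1*(-203)) + 3869/31604 = -130/(-68 + 203) + 3869*(1/31604) = -130/135 + 3869/31604 = -130*1/135 + 3869/31604 = -26/27 + 3869/31604 = -717241/853308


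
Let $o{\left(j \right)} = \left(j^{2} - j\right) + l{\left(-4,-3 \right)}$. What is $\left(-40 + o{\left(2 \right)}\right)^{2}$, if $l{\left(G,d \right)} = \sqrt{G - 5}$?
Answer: $1435 - 228 i \approx 1435.0 - 228.0 i$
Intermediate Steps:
$l{\left(G,d \right)} = \sqrt{-5 + G}$
$o{\left(j \right)} = j^{2} - j + 3 i$ ($o{\left(j \right)} = \left(j^{2} - j\right) + \sqrt{-5 - 4} = \left(j^{2} - j\right) + \sqrt{-9} = \left(j^{2} - j\right) + 3 i = j^{2} - j + 3 i$)
$\left(-40 + o{\left(2 \right)}\right)^{2} = \left(-40 + \left(2^{2} - 2 + 3 i\right)\right)^{2} = \left(-40 + \left(4 - 2 + 3 i\right)\right)^{2} = \left(-40 + \left(2 + 3 i\right)\right)^{2} = \left(-38 + 3 i\right)^{2}$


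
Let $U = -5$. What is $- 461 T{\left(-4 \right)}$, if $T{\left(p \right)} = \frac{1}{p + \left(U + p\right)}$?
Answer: $\frac{461}{13} \approx 35.462$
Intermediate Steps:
$T{\left(p \right)} = \frac{1}{-5 + 2 p}$ ($T{\left(p \right)} = \frac{1}{p + \left(-5 + p\right)} = \frac{1}{-5 + 2 p}$)
$- 461 T{\left(-4 \right)} = - \frac{461}{-5 + 2 \left(-4\right)} = - \frac{461}{-5 - 8} = - \frac{461}{-13} = \left(-461\right) \left(- \frac{1}{13}\right) = \frac{461}{13}$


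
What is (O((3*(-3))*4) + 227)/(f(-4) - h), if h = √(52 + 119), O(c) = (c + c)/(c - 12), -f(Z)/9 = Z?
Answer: 914/125 + 457*√19/750 ≈ 9.9680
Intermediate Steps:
f(Z) = -9*Z
O(c) = 2*c/(-12 + c) (O(c) = (2*c)/(-12 + c) = 2*c/(-12 + c))
h = 3*√19 (h = √171 = 3*√19 ≈ 13.077)
(O((3*(-3))*4) + 227)/(f(-4) - h) = (2*((3*(-3))*4)/(-12 + (3*(-3))*4) + 227)/(-9*(-4) - 3*√19) = (2*(-9*4)/(-12 - 9*4) + 227)/(36 - 3*√19) = (2*(-36)/(-12 - 36) + 227)/(36 - 3*√19) = (2*(-36)/(-48) + 227)/(36 - 3*√19) = (2*(-36)*(-1/48) + 227)/(36 - 3*√19) = (3/2 + 227)/(36 - 3*√19) = 457/(2*(36 - 3*√19))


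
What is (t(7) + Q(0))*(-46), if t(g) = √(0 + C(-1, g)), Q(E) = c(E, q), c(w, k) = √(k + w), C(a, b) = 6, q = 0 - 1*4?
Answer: -92*I - 46*√6 ≈ -112.68 - 92.0*I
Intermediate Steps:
q = -4 (q = 0 - 4 = -4)
Q(E) = √(-4 + E)
t(g) = √6 (t(g) = √(0 + 6) = √6)
(t(7) + Q(0))*(-46) = (√6 + √(-4 + 0))*(-46) = (√6 + √(-4))*(-46) = (√6 + 2*I)*(-46) = -92*I - 46*√6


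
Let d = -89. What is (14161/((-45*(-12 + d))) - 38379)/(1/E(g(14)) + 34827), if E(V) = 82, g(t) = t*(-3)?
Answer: -14302308308/12979679175 ≈ -1.1019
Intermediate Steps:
g(t) = -3*t
(14161/((-45*(-12 + d))) - 38379)/(1/E(g(14)) + 34827) = (14161/((-45*(-12 - 89))) - 38379)/(1/82 + 34827) = (14161/((-45*(-101))) - 38379)/(1/82 + 34827) = (14161/4545 - 38379)/(2855815/82) = (14161*(1/4545) - 38379)*(82/2855815) = (14161/4545 - 38379)*(82/2855815) = -174418394/4545*82/2855815 = -14302308308/12979679175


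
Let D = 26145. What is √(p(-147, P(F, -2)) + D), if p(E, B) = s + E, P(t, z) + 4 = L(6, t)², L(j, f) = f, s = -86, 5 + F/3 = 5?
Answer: 2*√6478 ≈ 160.97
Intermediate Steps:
F = 0 (F = -15 + 3*5 = -15 + 15 = 0)
P(t, z) = -4 + t²
p(E, B) = -86 + E
√(p(-147, P(F, -2)) + D) = √((-86 - 147) + 26145) = √(-233 + 26145) = √25912 = 2*√6478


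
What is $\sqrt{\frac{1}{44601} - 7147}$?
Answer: $\frac{i \sqrt{14217163994946}}{44601} \approx 84.54 i$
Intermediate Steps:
$\sqrt{\frac{1}{44601} - 7147} = \sqrt{- \frac{318763346}{44601}} = \frac{i \sqrt{14217163994946}}{44601}$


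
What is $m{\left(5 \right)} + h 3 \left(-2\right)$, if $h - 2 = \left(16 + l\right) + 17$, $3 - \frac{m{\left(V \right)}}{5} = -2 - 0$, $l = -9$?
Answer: $-131$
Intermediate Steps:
$m{\left(V \right)} = 25$ ($m{\left(V \right)} = 15 - 5 \left(-2 - 0\right) = 15 - 5 \left(-2 + 0\right) = 15 - -10 = 15 + 10 = 25$)
$h = 26$ ($h = 2 + \left(\left(16 - 9\right) + 17\right) = 2 + \left(7 + 17\right) = 2 + 24 = 26$)
$m{\left(5 \right)} + h 3 \left(-2\right) = 25 + 26 \cdot 3 \left(-2\right) = 25 + 26 \left(-6\right) = 25 - 156 = -131$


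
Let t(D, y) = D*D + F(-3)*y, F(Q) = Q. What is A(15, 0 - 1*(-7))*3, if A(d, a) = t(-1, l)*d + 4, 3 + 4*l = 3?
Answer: 57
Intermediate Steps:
l = 0 (l = -¾ + (¼)*3 = -¾ + ¾ = 0)
t(D, y) = D² - 3*y (t(D, y) = D*D - 3*y = D² - 3*y)
A(d, a) = 4 + d (A(d, a) = ((-1)² - 3*0)*d + 4 = (1 + 0)*d + 4 = 1*d + 4 = d + 4 = 4 + d)
A(15, 0 - 1*(-7))*3 = (4 + 15)*3 = 19*3 = 57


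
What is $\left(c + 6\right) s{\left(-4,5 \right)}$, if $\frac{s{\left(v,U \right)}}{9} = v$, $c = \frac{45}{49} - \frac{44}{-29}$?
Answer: $- \frac{431532}{1421} \approx -303.68$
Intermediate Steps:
$c = \frac{3461}{1421}$ ($c = 45 \cdot \frac{1}{49} - - \frac{44}{29} = \frac{45}{49} + \frac{44}{29} = \frac{3461}{1421} \approx 2.4356$)
$s{\left(v,U \right)} = 9 v$
$\left(c + 6\right) s{\left(-4,5 \right)} = \left(\frac{3461}{1421} + 6\right) 9 \left(-4\right) = \frac{11987}{1421} \left(-36\right) = - \frac{431532}{1421}$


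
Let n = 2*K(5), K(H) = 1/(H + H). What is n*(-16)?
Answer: -16/5 ≈ -3.2000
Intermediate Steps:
K(H) = 1/(2*H)
n = 1/5 (n = 2*((1/2)/5) = 2*((1/2)*(1/5)) = 2*(1/10) = 1/5 ≈ 0.20000)
n*(-16) = (1/5)*(-16) = -16/5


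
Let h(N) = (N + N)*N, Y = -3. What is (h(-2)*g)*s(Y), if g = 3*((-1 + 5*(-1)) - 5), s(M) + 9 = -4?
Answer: 3432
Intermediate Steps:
h(N) = 2*N² (h(N) = (2*N)*N = 2*N²)
s(M) = -13 (s(M) = -9 - 4 = -13)
g = -33 (g = 3*((-1 - 5) - 5) = 3*(-6 - 5) = 3*(-11) = -33)
(h(-2)*g)*s(Y) = ((2*(-2)²)*(-33))*(-13) = ((2*4)*(-33))*(-13) = (8*(-33))*(-13) = -264*(-13) = 3432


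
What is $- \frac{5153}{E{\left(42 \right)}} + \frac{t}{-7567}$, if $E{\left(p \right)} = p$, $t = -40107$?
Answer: $- \frac{761393}{6486} \approx -117.39$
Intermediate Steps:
$- \frac{5153}{E{\left(42 \right)}} + \frac{t}{-7567} = - \frac{5153}{42} - \frac{40107}{-7567} = \left(-5153\right) \frac{1}{42} - - \frac{40107}{7567} = - \frac{5153}{42} + \frac{40107}{7567} = - \frac{761393}{6486}$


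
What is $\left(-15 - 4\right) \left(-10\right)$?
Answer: $190$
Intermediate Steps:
$\left(-15 - 4\right) \left(-10\right) = \left(-19\right) \left(-10\right) = 190$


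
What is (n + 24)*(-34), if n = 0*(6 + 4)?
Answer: -816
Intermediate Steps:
n = 0 (n = 0*10 = 0)
(n + 24)*(-34) = (0 + 24)*(-34) = 24*(-34) = -816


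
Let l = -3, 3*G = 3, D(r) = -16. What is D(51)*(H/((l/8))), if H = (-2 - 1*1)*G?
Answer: -128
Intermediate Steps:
G = 1 (G = (1/3)*3 = 1)
H = -3 (H = (-2 - 1*1)*1 = (-2 - 1)*1 = -3*1 = -3)
D(51)*(H/((l/8))) = -(-48)/((-3/8)) = -(-48)/((-3*1/8)) = -(-48)/(-3/8) = -(-48)*(-8)/3 = -16*8 = -128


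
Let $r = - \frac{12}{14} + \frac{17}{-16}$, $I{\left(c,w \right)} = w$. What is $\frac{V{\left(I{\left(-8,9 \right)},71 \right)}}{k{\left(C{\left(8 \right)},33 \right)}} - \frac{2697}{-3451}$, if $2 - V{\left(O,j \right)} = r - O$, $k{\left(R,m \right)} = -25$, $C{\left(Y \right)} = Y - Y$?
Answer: $\frac{12601}{47600} \approx 0.26473$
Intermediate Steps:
$C{\left(Y \right)} = 0$
$r = - \frac{215}{112}$ ($r = \left(-12\right) \frac{1}{14} + 17 \left(- \frac{1}{16}\right) = - \frac{6}{7} - \frac{17}{16} = - \frac{215}{112} \approx -1.9196$)
$V{\left(O,j \right)} = \frac{439}{112} + O$ ($V{\left(O,j \right)} = 2 - \left(- \frac{215}{112} - O\right) = 2 + \left(\frac{215}{112} + O\right) = \frac{439}{112} + O$)
$\frac{V{\left(I{\left(-8,9 \right)},71 \right)}}{k{\left(C{\left(8 \right)},33 \right)}} - \frac{2697}{-3451} = \frac{\frac{439}{112} + 9}{-25} - \frac{2697}{-3451} = \frac{1447}{112} \left(- \frac{1}{25}\right) - - \frac{93}{119} = - \frac{1447}{2800} + \frac{93}{119} = \frac{12601}{47600}$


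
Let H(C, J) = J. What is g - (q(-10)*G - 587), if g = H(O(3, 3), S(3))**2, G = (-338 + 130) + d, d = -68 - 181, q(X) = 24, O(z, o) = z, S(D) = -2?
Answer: 11559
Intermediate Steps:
d = -249
G = -457 (G = (-338 + 130) - 249 = -208 - 249 = -457)
g = 4 (g = (-2)**2 = 4)
g - (q(-10)*G - 587) = 4 - (24*(-457) - 587) = 4 - (-10968 - 587) = 4 - 1*(-11555) = 4 + 11555 = 11559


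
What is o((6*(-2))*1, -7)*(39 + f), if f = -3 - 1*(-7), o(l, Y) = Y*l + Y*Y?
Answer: 5719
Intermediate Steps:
o(l, Y) = Y² + Y*l (o(l, Y) = Y*l + Y² = Y² + Y*l)
f = 4 (f = -3 + 7 = 4)
o((6*(-2))*1, -7)*(39 + f) = (-7*(-7 + (6*(-2))*1))*(39 + 4) = -7*(-7 - 12*1)*43 = -7*(-7 - 12)*43 = -7*(-19)*43 = 133*43 = 5719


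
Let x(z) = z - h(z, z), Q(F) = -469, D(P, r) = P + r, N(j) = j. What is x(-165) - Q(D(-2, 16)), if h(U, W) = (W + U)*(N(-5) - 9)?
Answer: -4316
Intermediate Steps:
h(U, W) = -14*U - 14*W (h(U, W) = (W + U)*(-5 - 9) = (U + W)*(-14) = -14*U - 14*W)
x(z) = 29*z (x(z) = z - (-14*z - 14*z) = z - (-28)*z = z + 28*z = 29*z)
x(-165) - Q(D(-2, 16)) = 29*(-165) - 1*(-469) = -4785 + 469 = -4316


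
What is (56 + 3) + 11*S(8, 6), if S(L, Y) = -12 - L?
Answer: -161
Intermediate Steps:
(56 + 3) + 11*S(8, 6) = (56 + 3) + 11*(-12 - 1*8) = 59 + 11*(-12 - 8) = 59 + 11*(-20) = 59 - 220 = -161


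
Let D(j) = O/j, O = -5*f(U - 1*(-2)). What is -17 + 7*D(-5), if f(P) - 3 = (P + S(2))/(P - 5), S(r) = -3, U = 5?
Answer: 18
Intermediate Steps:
f(P) = 3 + (-3 + P)/(-5 + P) (f(P) = 3 + (P - 3)/(P - 5) = 3 + (-3 + P)/(-5 + P))
O = -25 (O = -10*(-9 + 2*(5 - 1*(-2)))/(-5 + (5 - 1*(-2))) = -10*(-9 + 2*(5 + 2))/(-5 + (5 + 2)) = -10*(-9 + 2*7)/(-5 + 7) = -10*(-9 + 14)/2 = -10*5/2 = -5*5 = -25)
D(j) = -25/j
-17 + 7*D(-5) = -17 + 7*(-25/(-5)) = -17 + 7*(-25*(-⅕)) = -17 + 7*5 = -17 + 35 = 18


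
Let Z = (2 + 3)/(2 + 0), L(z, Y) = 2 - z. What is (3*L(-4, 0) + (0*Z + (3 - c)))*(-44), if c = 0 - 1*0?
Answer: -924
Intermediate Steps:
c = 0 (c = 0 + 0 = 0)
Z = 5/2 ≈ 2.5000
(3*L(-4, 0) + (0*Z + (3 - c)))*(-44) = (3*(2 - 1*(-4)) + (0*(5/2) + (3 - 1*0)))*(-44) = (3*(2 + 4) + (0 + (3 + 0)))*(-44) = (3*6 + (0 + 3))*(-44) = (18 + 3)*(-44) = 21*(-44) = -924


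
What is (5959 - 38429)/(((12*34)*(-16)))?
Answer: 955/192 ≈ 4.9740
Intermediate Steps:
(5959 - 38429)/(((12*34)*(-16))) = -32470/(408*(-16)) = -32470/(-6528) = -32470*(-1/6528) = 955/192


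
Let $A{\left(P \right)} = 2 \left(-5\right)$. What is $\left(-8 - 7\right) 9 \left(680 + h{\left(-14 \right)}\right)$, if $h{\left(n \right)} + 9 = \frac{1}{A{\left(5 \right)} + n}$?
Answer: $- \frac{724635}{8} \approx -90579.0$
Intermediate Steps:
$A{\left(P \right)} = -10$
$h{\left(n \right)} = -9 + \frac{1}{-10 + n}$
$\left(-8 - 7\right) 9 \left(680 + h{\left(-14 \right)}\right) = \left(-8 - 7\right) 9 \left(680 + \frac{91 - -126}{-10 - 14}\right) = \left(-15\right) 9 \left(680 + \frac{91 + 126}{-24}\right) = - 135 \left(680 - \frac{217}{24}\right) = \left(-135\right) \frac{16103}{24} = - \frac{724635}{8}$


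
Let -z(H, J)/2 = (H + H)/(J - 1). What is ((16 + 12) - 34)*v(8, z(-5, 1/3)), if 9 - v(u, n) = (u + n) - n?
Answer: -6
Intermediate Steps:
z(H, J) = -4*H/(-1 + J) (z(H, J) = -2*(H + H)/(J - 1) = -2*2*H/(-1 + J) = -4*H/(-1 + J))
v(u, n) = 9 - u (v(u, n) = 9 - ((u + n) - n) = 9 - ((n + u) - n) = 9 - u)
((16 + 12) - 34)*v(8, z(-5, 1/3)) = ((16 + 12) - 34)*(9 - 1*8) = (28 - 34)*(9 - 8) = -6*1 = -6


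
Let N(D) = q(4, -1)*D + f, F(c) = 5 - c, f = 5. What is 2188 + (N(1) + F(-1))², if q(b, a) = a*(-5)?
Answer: 2444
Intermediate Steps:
q(b, a) = -5*a
N(D) = 5 + 5*D (N(D) = (-5*(-1))*D + 5 = 5*D + 5 = 5 + 5*D)
2188 + (N(1) + F(-1))² = 2188 + ((5 + 5*1) + (5 - 1*(-1)))² = 2188 + ((5 + 5) + (5 + 1))² = 2188 + (10 + 6)² = 2188 + 16² = 2188 + 256 = 2444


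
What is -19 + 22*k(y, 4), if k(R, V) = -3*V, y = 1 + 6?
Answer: -283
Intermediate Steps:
y = 7
-19 + 22*k(y, 4) = -19 + 22*(-3*4) = -19 + 22*(-12) = -19 - 264 = -283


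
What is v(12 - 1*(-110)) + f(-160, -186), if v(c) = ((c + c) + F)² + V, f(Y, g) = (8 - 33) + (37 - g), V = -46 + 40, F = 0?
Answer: 59728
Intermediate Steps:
V = -6
f(Y, g) = 12 - g (f(Y, g) = -25 + (37 - g) = 12 - g)
v(c) = -6 + 4*c² (v(c) = ((c + c) + 0)² - 6 = (2*c + 0)² - 6 = (2*c)² - 6 = 4*c² - 6 = -6 + 4*c²)
v(12 - 1*(-110)) + f(-160, -186) = (-6 + 4*(12 - 1*(-110))²) + (12 - 1*(-186)) = (-6 + 4*(12 + 110)²) + (12 + 186) = (-6 + 4*122²) + 198 = (-6 + 4*14884) + 198 = (-6 + 59536) + 198 = 59530 + 198 = 59728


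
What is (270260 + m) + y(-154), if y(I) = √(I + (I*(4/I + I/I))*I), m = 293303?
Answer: 563563 + √22946 ≈ 5.6371e+5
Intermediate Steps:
y(I) = √(I + I²*(1 + 4/I)) (y(I) = √(I + (I*(4/I + 1))*I) = √(I + (I*(1 + 4/I))*I) = √(I + I²*(1 + 4/I)))
(270260 + m) + y(-154) = (270260 + 293303) + √(-154*(5 - 154)) = 563563 + √(-154*(-149)) = 563563 + √22946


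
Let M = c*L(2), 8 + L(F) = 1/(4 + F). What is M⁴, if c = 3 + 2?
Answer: 3049800625/1296 ≈ 2.3532e+6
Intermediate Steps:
L(F) = -8 + 1/(4 + F)
c = 5
M = -235/6 (M = 5*((-31 - 8*2)/(4 + 2)) = 5*((-31 - 16)/6) = 5*((⅙)*(-47)) = 5*(-47/6) = -235/6 ≈ -39.167)
M⁴ = (-235/6)⁴ = 3049800625/1296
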